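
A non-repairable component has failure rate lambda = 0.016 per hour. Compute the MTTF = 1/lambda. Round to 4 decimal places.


lambda = 0.016
MTTF = 1 / 0.016
MTTF = 62.5

62.5


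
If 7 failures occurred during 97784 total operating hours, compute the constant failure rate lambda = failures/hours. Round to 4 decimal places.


failures = 7
total_hours = 97784
lambda = 7 / 97784
lambda = 0.0001

0.0001


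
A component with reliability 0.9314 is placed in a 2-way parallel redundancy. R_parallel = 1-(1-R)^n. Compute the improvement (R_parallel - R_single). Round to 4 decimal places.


R_single = 0.9314, n = 2
1 - R_single = 0.0686
(1 - R_single)^n = 0.0686^2 = 0.0047
R_parallel = 1 - 0.0047 = 0.9953
Improvement = 0.9953 - 0.9314
Improvement = 0.0639

0.0639


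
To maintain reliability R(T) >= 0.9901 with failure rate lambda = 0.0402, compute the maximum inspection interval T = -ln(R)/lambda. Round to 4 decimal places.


R_target = 0.9901
lambda = 0.0402
-ln(0.9901) = 0.0099
T = 0.0099 / 0.0402
T = 0.2475

0.2475


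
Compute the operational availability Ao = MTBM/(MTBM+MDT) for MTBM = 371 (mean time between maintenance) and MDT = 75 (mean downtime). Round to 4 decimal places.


MTBM = 371
MDT = 75
MTBM + MDT = 446
Ao = 371 / 446
Ao = 0.8318

0.8318


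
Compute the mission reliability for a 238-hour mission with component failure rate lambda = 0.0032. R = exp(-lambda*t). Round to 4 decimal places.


lambda = 0.0032
mission_time = 238
lambda * t = 0.0032 * 238 = 0.7616
R = exp(-0.7616)
R = 0.4669

0.4669


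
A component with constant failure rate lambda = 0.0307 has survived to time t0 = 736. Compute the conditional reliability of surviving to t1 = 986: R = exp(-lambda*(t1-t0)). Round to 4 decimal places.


lambda = 0.0307
t0 = 736, t1 = 986
t1 - t0 = 250
lambda * (t1-t0) = 0.0307 * 250 = 7.675
R = exp(-7.675)
R = 0.0005

0.0005


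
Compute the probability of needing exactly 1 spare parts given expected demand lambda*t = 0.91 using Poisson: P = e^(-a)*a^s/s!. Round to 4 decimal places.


a = 0.91, s = 1
e^(-a) = e^(-0.91) = 0.4025
a^s = 0.91^1 = 0.91
s! = 1
P = 0.4025 * 0.91 / 1
P = 0.3663

0.3663


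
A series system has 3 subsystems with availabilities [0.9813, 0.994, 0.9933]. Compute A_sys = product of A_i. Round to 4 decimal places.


Subsystems: [0.9813, 0.994, 0.9933]
After subsystem 1 (A=0.9813): product = 0.9813
After subsystem 2 (A=0.994): product = 0.9754
After subsystem 3 (A=0.9933): product = 0.9689
A_sys = 0.9689

0.9689


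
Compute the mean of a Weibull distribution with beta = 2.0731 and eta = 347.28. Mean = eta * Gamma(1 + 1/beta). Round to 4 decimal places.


beta = 2.0731, eta = 347.28
1/beta = 0.4824
1 + 1/beta = 1.4824
Gamma(1.4824) = 0.8858
Mean = 347.28 * 0.8858
Mean = 307.6159

307.6159


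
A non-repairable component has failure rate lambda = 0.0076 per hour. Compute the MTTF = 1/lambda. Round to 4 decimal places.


lambda = 0.0076
MTTF = 1 / 0.0076
MTTF = 131.5789

131.5789


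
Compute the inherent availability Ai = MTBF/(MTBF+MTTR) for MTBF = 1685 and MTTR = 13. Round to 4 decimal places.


MTBF = 1685
MTTR = 13
MTBF + MTTR = 1698
Ai = 1685 / 1698
Ai = 0.9923

0.9923


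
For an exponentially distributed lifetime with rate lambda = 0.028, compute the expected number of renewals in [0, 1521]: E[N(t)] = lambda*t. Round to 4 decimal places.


lambda = 0.028
t = 1521
E[N(t)] = lambda * t
E[N(t)] = 0.028 * 1521
E[N(t)] = 42.588

42.588


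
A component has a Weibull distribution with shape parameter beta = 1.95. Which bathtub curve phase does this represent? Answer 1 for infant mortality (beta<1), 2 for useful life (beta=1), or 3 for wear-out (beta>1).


beta = 1.95
Compare beta to 1:
beta < 1 => infant mortality (phase 1)
beta = 1 => useful life (phase 2)
beta > 1 => wear-out (phase 3)
Since beta = 1.95, this is wear-out (increasing failure rate)
Phase = 3

3


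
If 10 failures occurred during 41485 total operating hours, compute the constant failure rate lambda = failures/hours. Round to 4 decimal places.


failures = 10
total_hours = 41485
lambda = 10 / 41485
lambda = 0.0002

0.0002


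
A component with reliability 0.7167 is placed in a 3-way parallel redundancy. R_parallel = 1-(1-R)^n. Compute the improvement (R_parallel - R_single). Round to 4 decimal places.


R_single = 0.7167, n = 3
1 - R_single = 0.2833
(1 - R_single)^n = 0.2833^3 = 0.0227
R_parallel = 1 - 0.0227 = 0.9773
Improvement = 0.9773 - 0.7167
Improvement = 0.2606

0.2606


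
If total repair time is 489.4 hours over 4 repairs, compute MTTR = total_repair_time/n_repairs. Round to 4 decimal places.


total_repair_time = 489.4
n_repairs = 4
MTTR = 489.4 / 4
MTTR = 122.35

122.35


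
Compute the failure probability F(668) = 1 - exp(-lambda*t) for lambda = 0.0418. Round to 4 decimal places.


lambda = 0.0418, t = 668
lambda * t = 27.9224
exp(-27.9224) = 0.0
F(t) = 1 - 0.0
F(t) = 1.0

1.0


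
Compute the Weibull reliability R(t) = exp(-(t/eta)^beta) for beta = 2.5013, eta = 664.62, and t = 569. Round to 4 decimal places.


beta = 2.5013, eta = 664.62, t = 569
t/eta = 569 / 664.62 = 0.8561
(t/eta)^beta = 0.8561^2.5013 = 0.678
R(t) = exp(-0.678)
R(t) = 0.5076

0.5076


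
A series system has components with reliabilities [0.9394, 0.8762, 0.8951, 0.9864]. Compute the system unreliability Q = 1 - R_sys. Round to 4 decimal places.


Components: [0.9394, 0.8762, 0.8951, 0.9864]
After component 1: product = 0.9394
After component 2: product = 0.8231
After component 3: product = 0.7368
After component 4: product = 0.7267
R_sys = 0.7267
Q = 1 - 0.7267 = 0.2733

0.2733


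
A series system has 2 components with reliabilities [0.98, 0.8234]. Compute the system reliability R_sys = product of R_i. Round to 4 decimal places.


Components: [0.98, 0.8234]
After component 1 (R=0.98): product = 0.98
After component 2 (R=0.8234): product = 0.8069
R_sys = 0.8069

0.8069


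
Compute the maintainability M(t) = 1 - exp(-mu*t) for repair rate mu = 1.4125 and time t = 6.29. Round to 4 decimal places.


mu = 1.4125, t = 6.29
mu * t = 1.4125 * 6.29 = 8.8846
exp(-8.8846) = 0.0001
M(t) = 1 - 0.0001
M(t) = 0.9999

0.9999


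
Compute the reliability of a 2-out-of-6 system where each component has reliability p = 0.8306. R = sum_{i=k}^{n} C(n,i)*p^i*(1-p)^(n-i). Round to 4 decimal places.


k = 2, n = 6, p = 0.8306
i=2: C(6,2)=15 * 0.8306^2 * 0.1694^4 = 0.0085
i=3: C(6,3)=20 * 0.8306^3 * 0.1694^3 = 0.0557
i=4: C(6,4)=15 * 0.8306^4 * 0.1694^2 = 0.2049
i=5: C(6,5)=6 * 0.8306^5 * 0.1694^1 = 0.4018
i=6: C(6,6)=1 * 0.8306^6 * 0.1694^0 = 0.3284
R = sum of terms = 0.9993

0.9993


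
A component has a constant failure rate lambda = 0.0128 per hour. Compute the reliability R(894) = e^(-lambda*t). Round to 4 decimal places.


lambda = 0.0128
t = 894
lambda * t = 11.4432
R(t) = e^(-11.4432)
R(t) = 0.0

0.0


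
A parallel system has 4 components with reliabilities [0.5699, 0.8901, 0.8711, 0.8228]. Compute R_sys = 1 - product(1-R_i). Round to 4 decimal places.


Components: [0.5699, 0.8901, 0.8711, 0.8228]
(1 - 0.5699) = 0.4301, running product = 0.4301
(1 - 0.8901) = 0.1099, running product = 0.0473
(1 - 0.8711) = 0.1289, running product = 0.0061
(1 - 0.8228) = 0.1772, running product = 0.0011
Product of (1-R_i) = 0.0011
R_sys = 1 - 0.0011 = 0.9989

0.9989


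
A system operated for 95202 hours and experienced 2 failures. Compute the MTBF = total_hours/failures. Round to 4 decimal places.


total_hours = 95202
failures = 2
MTBF = 95202 / 2
MTBF = 47601.0

47601.0


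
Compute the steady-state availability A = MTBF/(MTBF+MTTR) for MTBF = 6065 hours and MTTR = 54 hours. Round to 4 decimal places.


MTBF = 6065
MTTR = 54
MTBF + MTTR = 6119
A = 6065 / 6119
A = 0.9912

0.9912


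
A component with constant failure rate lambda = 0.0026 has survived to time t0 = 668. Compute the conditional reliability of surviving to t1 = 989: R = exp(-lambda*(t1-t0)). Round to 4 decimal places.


lambda = 0.0026
t0 = 668, t1 = 989
t1 - t0 = 321
lambda * (t1-t0) = 0.0026 * 321 = 0.8346
R = exp(-0.8346)
R = 0.434

0.434


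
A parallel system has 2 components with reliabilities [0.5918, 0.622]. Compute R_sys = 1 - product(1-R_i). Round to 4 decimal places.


Components: [0.5918, 0.622]
(1 - 0.5918) = 0.4082, running product = 0.4082
(1 - 0.622) = 0.378, running product = 0.1543
Product of (1-R_i) = 0.1543
R_sys = 1 - 0.1543 = 0.8457

0.8457


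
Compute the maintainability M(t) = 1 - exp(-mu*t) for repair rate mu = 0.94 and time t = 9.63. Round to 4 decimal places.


mu = 0.94, t = 9.63
mu * t = 0.94 * 9.63 = 9.0522
exp(-9.0522) = 0.0001
M(t) = 1 - 0.0001
M(t) = 0.9999

0.9999


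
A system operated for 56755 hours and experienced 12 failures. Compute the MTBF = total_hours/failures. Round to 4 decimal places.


total_hours = 56755
failures = 12
MTBF = 56755 / 12
MTBF = 4729.5833

4729.5833


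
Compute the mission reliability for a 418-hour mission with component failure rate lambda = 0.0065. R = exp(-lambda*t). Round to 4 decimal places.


lambda = 0.0065
mission_time = 418
lambda * t = 0.0065 * 418 = 2.717
R = exp(-2.717)
R = 0.0661

0.0661


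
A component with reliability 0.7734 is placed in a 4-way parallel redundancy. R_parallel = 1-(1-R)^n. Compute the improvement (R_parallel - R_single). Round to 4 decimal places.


R_single = 0.7734, n = 4
1 - R_single = 0.2266
(1 - R_single)^n = 0.2266^4 = 0.0026
R_parallel = 1 - 0.0026 = 0.9974
Improvement = 0.9974 - 0.7734
Improvement = 0.224

0.224


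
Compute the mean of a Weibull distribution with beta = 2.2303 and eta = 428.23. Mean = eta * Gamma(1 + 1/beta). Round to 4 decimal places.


beta = 2.2303, eta = 428.23
1/beta = 0.4484
1 + 1/beta = 1.4484
Gamma(1.4484) = 0.8857
Mean = 428.23 * 0.8857
Mean = 379.2743

379.2743


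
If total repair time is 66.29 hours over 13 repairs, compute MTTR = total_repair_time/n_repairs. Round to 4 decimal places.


total_repair_time = 66.29
n_repairs = 13
MTTR = 66.29 / 13
MTTR = 5.0992

5.0992


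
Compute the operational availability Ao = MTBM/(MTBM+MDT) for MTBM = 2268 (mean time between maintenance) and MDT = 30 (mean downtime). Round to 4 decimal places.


MTBM = 2268
MDT = 30
MTBM + MDT = 2298
Ao = 2268 / 2298
Ao = 0.9869

0.9869


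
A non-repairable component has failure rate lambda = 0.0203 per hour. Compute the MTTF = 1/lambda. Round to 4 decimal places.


lambda = 0.0203
MTTF = 1 / 0.0203
MTTF = 49.2611

49.2611


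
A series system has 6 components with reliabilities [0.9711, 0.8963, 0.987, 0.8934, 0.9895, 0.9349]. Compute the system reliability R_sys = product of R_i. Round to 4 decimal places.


Components: [0.9711, 0.8963, 0.987, 0.8934, 0.9895, 0.9349]
After component 1 (R=0.9711): product = 0.9711
After component 2 (R=0.8963): product = 0.8704
After component 3 (R=0.987): product = 0.8591
After component 4 (R=0.8934): product = 0.7675
After component 5 (R=0.9895): product = 0.7594
After component 6 (R=0.9349): product = 0.71
R_sys = 0.71

0.71


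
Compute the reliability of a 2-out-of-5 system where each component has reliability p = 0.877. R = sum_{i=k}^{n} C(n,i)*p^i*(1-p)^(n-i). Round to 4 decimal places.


k = 2, n = 5, p = 0.877
i=2: C(5,2)=10 * 0.877^2 * 0.123^3 = 0.0143
i=3: C(5,3)=10 * 0.877^3 * 0.123^2 = 0.102
i=4: C(5,4)=5 * 0.877^4 * 0.123^1 = 0.3638
i=5: C(5,5)=1 * 0.877^5 * 0.123^0 = 0.5188
R = sum of terms = 0.999

0.999


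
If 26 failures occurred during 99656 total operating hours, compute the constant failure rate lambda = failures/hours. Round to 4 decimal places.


failures = 26
total_hours = 99656
lambda = 26 / 99656
lambda = 0.0003

0.0003


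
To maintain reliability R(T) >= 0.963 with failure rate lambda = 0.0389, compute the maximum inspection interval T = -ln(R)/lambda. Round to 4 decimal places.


R_target = 0.963
lambda = 0.0389
-ln(0.963) = 0.0377
T = 0.0377 / 0.0389
T = 0.9692

0.9692


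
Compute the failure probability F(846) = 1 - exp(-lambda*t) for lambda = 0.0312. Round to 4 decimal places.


lambda = 0.0312, t = 846
lambda * t = 26.3952
exp(-26.3952) = 0.0
F(t) = 1 - 0.0
F(t) = 1.0

1.0


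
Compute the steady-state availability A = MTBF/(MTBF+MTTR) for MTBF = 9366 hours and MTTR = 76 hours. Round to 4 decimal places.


MTBF = 9366
MTTR = 76
MTBF + MTTR = 9442
A = 9366 / 9442
A = 0.992

0.992


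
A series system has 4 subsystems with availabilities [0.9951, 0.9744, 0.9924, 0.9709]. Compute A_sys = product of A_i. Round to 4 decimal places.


Subsystems: [0.9951, 0.9744, 0.9924, 0.9709]
After subsystem 1 (A=0.9951): product = 0.9951
After subsystem 2 (A=0.9744): product = 0.9696
After subsystem 3 (A=0.9924): product = 0.9623
After subsystem 4 (A=0.9709): product = 0.9343
A_sys = 0.9343

0.9343


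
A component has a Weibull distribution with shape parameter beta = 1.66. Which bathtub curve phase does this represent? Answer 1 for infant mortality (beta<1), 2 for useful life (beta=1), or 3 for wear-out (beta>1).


beta = 1.66
Compare beta to 1:
beta < 1 => infant mortality (phase 1)
beta = 1 => useful life (phase 2)
beta > 1 => wear-out (phase 3)
Since beta = 1.66, this is wear-out (increasing failure rate)
Phase = 3

3


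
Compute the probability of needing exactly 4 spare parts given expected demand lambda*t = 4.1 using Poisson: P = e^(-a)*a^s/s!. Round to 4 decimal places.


a = 4.1, s = 4
e^(-a) = e^(-4.1) = 0.0166
a^s = 4.1^4 = 282.5761
s! = 24
P = 0.0166 * 282.5761 / 24
P = 0.1951

0.1951


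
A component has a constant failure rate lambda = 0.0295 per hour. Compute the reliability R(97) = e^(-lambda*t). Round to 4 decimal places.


lambda = 0.0295
t = 97
lambda * t = 2.8615
R(t) = e^(-2.8615)
R(t) = 0.0572

0.0572


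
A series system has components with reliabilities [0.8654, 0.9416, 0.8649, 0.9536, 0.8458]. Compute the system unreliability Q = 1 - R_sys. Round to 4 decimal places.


Components: [0.8654, 0.9416, 0.8649, 0.9536, 0.8458]
After component 1: product = 0.8654
After component 2: product = 0.8149
After component 3: product = 0.7048
After component 4: product = 0.6721
After component 5: product = 0.5684
R_sys = 0.5684
Q = 1 - 0.5684 = 0.4316

0.4316


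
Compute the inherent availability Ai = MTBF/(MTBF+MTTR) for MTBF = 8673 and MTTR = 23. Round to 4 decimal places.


MTBF = 8673
MTTR = 23
MTBF + MTTR = 8696
Ai = 8673 / 8696
Ai = 0.9974

0.9974


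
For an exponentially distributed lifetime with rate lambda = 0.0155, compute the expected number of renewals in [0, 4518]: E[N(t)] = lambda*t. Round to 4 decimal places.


lambda = 0.0155
t = 4518
E[N(t)] = lambda * t
E[N(t)] = 0.0155 * 4518
E[N(t)] = 70.029

70.029


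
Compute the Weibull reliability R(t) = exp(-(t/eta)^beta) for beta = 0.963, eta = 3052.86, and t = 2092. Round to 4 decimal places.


beta = 0.963, eta = 3052.86, t = 2092
t/eta = 2092 / 3052.86 = 0.6853
(t/eta)^beta = 0.6853^0.963 = 0.6949
R(t) = exp(-0.6949)
R(t) = 0.4991

0.4991


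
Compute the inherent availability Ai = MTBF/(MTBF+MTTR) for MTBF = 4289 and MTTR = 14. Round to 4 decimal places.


MTBF = 4289
MTTR = 14
MTBF + MTTR = 4303
Ai = 4289 / 4303
Ai = 0.9967

0.9967


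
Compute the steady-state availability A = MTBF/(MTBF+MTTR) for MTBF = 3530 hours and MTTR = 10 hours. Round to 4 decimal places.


MTBF = 3530
MTTR = 10
MTBF + MTTR = 3540
A = 3530 / 3540
A = 0.9972

0.9972


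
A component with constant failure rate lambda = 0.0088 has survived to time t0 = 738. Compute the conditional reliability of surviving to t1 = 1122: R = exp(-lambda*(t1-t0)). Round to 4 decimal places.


lambda = 0.0088
t0 = 738, t1 = 1122
t1 - t0 = 384
lambda * (t1-t0) = 0.0088 * 384 = 3.3792
R = exp(-3.3792)
R = 0.0341

0.0341


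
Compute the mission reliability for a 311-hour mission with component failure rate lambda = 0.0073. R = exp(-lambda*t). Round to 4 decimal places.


lambda = 0.0073
mission_time = 311
lambda * t = 0.0073 * 311 = 2.2703
R = exp(-2.2703)
R = 0.1033

0.1033


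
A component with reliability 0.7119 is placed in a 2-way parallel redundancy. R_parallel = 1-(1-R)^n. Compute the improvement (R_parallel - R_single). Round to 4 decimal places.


R_single = 0.7119, n = 2
1 - R_single = 0.2881
(1 - R_single)^n = 0.2881^2 = 0.083
R_parallel = 1 - 0.083 = 0.917
Improvement = 0.917 - 0.7119
Improvement = 0.2051

0.2051


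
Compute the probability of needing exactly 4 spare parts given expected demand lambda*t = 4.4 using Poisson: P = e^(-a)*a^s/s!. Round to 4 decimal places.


a = 4.4, s = 4
e^(-a) = e^(-4.4) = 0.0123
a^s = 4.4^4 = 374.8096
s! = 24
P = 0.0123 * 374.8096 / 24
P = 0.1917

0.1917


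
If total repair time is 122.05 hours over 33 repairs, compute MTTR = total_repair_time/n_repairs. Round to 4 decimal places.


total_repair_time = 122.05
n_repairs = 33
MTTR = 122.05 / 33
MTTR = 3.6985

3.6985


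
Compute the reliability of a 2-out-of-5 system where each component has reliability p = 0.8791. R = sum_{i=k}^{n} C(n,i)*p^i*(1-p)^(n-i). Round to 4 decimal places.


k = 2, n = 5, p = 0.8791
i=2: C(5,2)=10 * 0.8791^2 * 0.1209^3 = 0.0137
i=3: C(5,3)=10 * 0.8791^3 * 0.1209^2 = 0.0993
i=4: C(5,4)=5 * 0.8791^4 * 0.1209^1 = 0.361
i=5: C(5,5)=1 * 0.8791^5 * 0.1209^0 = 0.525
R = sum of terms = 0.999

0.999


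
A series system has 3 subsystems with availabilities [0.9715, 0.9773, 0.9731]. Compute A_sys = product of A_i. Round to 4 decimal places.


Subsystems: [0.9715, 0.9773, 0.9731]
After subsystem 1 (A=0.9715): product = 0.9715
After subsystem 2 (A=0.9773): product = 0.9494
After subsystem 3 (A=0.9731): product = 0.9239
A_sys = 0.9239

0.9239


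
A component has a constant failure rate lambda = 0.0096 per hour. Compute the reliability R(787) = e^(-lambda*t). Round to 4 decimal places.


lambda = 0.0096
t = 787
lambda * t = 7.5552
R(t) = e^(-7.5552)
R(t) = 0.0005

0.0005


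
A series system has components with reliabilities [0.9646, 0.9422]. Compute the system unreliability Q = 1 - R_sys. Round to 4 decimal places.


Components: [0.9646, 0.9422]
After component 1: product = 0.9646
After component 2: product = 0.9088
R_sys = 0.9088
Q = 1 - 0.9088 = 0.0912

0.0912


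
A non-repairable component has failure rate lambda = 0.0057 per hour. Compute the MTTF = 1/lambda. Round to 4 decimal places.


lambda = 0.0057
MTTF = 1 / 0.0057
MTTF = 175.4386

175.4386


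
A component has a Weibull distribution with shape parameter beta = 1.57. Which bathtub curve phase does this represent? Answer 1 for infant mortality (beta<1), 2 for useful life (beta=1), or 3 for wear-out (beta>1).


beta = 1.57
Compare beta to 1:
beta < 1 => infant mortality (phase 1)
beta = 1 => useful life (phase 2)
beta > 1 => wear-out (phase 3)
Since beta = 1.57, this is wear-out (increasing failure rate)
Phase = 3

3


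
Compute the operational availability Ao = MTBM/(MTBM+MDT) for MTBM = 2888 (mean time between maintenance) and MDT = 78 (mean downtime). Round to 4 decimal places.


MTBM = 2888
MDT = 78
MTBM + MDT = 2966
Ao = 2888 / 2966
Ao = 0.9737

0.9737


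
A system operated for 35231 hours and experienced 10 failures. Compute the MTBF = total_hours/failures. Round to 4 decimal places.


total_hours = 35231
failures = 10
MTBF = 35231 / 10
MTBF = 3523.1

3523.1


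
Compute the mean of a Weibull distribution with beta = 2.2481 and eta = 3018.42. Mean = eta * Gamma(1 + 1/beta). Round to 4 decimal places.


beta = 2.2481, eta = 3018.42
1/beta = 0.4448
1 + 1/beta = 1.4448
Gamma(1.4448) = 0.8857
Mean = 3018.42 * 0.8857
Mean = 2673.4899

2673.4899


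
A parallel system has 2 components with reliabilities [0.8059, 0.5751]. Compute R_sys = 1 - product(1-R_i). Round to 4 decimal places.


Components: [0.8059, 0.5751]
(1 - 0.8059) = 0.1941, running product = 0.1941
(1 - 0.5751) = 0.4249, running product = 0.0825
Product of (1-R_i) = 0.0825
R_sys = 1 - 0.0825 = 0.9175

0.9175


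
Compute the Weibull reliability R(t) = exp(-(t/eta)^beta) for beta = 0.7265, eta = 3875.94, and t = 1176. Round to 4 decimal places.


beta = 0.7265, eta = 3875.94, t = 1176
t/eta = 1176 / 3875.94 = 0.3034
(t/eta)^beta = 0.3034^0.7265 = 0.4204
R(t) = exp(-0.4204)
R(t) = 0.6568

0.6568


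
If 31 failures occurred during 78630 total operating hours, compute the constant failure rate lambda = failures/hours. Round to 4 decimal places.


failures = 31
total_hours = 78630
lambda = 31 / 78630
lambda = 0.0004

0.0004


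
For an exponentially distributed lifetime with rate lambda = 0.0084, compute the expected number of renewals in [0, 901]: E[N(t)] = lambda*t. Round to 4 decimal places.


lambda = 0.0084
t = 901
E[N(t)] = lambda * t
E[N(t)] = 0.0084 * 901
E[N(t)] = 7.5684

7.5684


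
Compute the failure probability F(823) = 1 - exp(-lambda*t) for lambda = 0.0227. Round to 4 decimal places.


lambda = 0.0227, t = 823
lambda * t = 18.6821
exp(-18.6821) = 0.0
F(t) = 1 - 0.0
F(t) = 1.0

1.0


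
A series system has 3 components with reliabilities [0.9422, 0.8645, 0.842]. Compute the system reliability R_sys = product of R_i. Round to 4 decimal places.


Components: [0.9422, 0.8645, 0.842]
After component 1 (R=0.9422): product = 0.9422
After component 2 (R=0.8645): product = 0.8145
After component 3 (R=0.842): product = 0.6858
R_sys = 0.6858

0.6858


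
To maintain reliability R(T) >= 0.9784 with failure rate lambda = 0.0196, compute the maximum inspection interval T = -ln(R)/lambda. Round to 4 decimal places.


R_target = 0.9784
lambda = 0.0196
-ln(0.9784) = 0.0218
T = 0.0218 / 0.0196
T = 1.1141

1.1141


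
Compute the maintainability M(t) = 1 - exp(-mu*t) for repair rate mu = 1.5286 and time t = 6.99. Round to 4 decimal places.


mu = 1.5286, t = 6.99
mu * t = 1.5286 * 6.99 = 10.6849
exp(-10.6849) = 0.0
M(t) = 1 - 0.0
M(t) = 1.0

1.0


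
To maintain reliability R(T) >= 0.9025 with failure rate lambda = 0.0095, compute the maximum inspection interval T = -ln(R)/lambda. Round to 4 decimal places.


R_target = 0.9025
lambda = 0.0095
-ln(0.9025) = 0.1026
T = 0.1026 / 0.0095
T = 10.7986

10.7986


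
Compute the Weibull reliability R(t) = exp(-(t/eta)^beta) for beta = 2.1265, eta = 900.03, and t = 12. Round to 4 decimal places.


beta = 2.1265, eta = 900.03, t = 12
t/eta = 12 / 900.03 = 0.0133
(t/eta)^beta = 0.0133^2.1265 = 0.0001
R(t) = exp(-0.0001)
R(t) = 0.9999

0.9999


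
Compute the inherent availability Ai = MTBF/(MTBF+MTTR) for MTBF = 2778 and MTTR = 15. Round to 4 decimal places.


MTBF = 2778
MTTR = 15
MTBF + MTTR = 2793
Ai = 2778 / 2793
Ai = 0.9946

0.9946


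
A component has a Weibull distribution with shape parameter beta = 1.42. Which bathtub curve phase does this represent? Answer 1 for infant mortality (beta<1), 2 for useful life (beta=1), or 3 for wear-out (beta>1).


beta = 1.42
Compare beta to 1:
beta < 1 => infant mortality (phase 1)
beta = 1 => useful life (phase 2)
beta > 1 => wear-out (phase 3)
Since beta = 1.42, this is wear-out (increasing failure rate)
Phase = 3

3


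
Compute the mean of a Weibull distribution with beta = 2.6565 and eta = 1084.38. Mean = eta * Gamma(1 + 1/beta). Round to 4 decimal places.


beta = 2.6565, eta = 1084.38
1/beta = 0.3764
1 + 1/beta = 1.3764
Gamma(1.3764) = 0.8888
Mean = 1084.38 * 0.8888
Mean = 963.8003

963.8003


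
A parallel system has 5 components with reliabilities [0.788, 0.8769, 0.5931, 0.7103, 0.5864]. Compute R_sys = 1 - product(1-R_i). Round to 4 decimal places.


Components: [0.788, 0.8769, 0.5931, 0.7103, 0.5864]
(1 - 0.788) = 0.212, running product = 0.212
(1 - 0.8769) = 0.1231, running product = 0.0261
(1 - 0.5931) = 0.4069, running product = 0.0106
(1 - 0.7103) = 0.2897, running product = 0.0031
(1 - 0.5864) = 0.4136, running product = 0.0013
Product of (1-R_i) = 0.0013
R_sys = 1 - 0.0013 = 0.9987

0.9987


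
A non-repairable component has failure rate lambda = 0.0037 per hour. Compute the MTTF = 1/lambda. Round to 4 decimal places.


lambda = 0.0037
MTTF = 1 / 0.0037
MTTF = 270.2703

270.2703


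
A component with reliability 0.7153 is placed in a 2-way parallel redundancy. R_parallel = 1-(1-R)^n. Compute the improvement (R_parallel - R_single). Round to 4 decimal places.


R_single = 0.7153, n = 2
1 - R_single = 0.2847
(1 - R_single)^n = 0.2847^2 = 0.0811
R_parallel = 1 - 0.0811 = 0.9189
Improvement = 0.9189 - 0.7153
Improvement = 0.2036

0.2036


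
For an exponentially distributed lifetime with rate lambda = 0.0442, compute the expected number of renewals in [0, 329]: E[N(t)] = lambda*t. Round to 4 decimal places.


lambda = 0.0442
t = 329
E[N(t)] = lambda * t
E[N(t)] = 0.0442 * 329
E[N(t)] = 14.5418

14.5418


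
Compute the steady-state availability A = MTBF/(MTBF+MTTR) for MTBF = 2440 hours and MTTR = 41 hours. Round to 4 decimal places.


MTBF = 2440
MTTR = 41
MTBF + MTTR = 2481
A = 2440 / 2481
A = 0.9835

0.9835


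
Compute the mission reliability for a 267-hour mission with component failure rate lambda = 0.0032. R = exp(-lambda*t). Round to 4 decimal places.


lambda = 0.0032
mission_time = 267
lambda * t = 0.0032 * 267 = 0.8544
R = exp(-0.8544)
R = 0.4255

0.4255


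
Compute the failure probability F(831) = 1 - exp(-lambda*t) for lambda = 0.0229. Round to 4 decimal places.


lambda = 0.0229, t = 831
lambda * t = 19.0299
exp(-19.0299) = 0.0
F(t) = 1 - 0.0
F(t) = 1.0

1.0


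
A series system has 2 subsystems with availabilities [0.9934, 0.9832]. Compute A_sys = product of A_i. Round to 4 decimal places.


Subsystems: [0.9934, 0.9832]
After subsystem 1 (A=0.9934): product = 0.9934
After subsystem 2 (A=0.9832): product = 0.9767
A_sys = 0.9767

0.9767


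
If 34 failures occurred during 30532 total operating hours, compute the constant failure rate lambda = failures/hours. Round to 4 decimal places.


failures = 34
total_hours = 30532
lambda = 34 / 30532
lambda = 0.0011

0.0011


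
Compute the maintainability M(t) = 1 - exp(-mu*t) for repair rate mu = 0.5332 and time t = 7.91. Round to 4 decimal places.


mu = 0.5332, t = 7.91
mu * t = 0.5332 * 7.91 = 4.2176
exp(-4.2176) = 0.0147
M(t) = 1 - 0.0147
M(t) = 0.9853

0.9853


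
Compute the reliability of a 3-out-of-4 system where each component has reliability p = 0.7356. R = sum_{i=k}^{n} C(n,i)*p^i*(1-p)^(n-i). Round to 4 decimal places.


k = 3, n = 4, p = 0.7356
i=3: C(4,3)=4 * 0.7356^3 * 0.2644^1 = 0.421
i=4: C(4,4)=1 * 0.7356^4 * 0.2644^0 = 0.2928
R = sum of terms = 0.7138

0.7138


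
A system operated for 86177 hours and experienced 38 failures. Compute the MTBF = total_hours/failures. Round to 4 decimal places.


total_hours = 86177
failures = 38
MTBF = 86177 / 38
MTBF = 2267.8158

2267.8158


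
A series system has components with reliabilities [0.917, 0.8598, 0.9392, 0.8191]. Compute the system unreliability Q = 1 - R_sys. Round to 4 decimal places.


Components: [0.917, 0.8598, 0.9392, 0.8191]
After component 1: product = 0.917
After component 2: product = 0.7884
After component 3: product = 0.7405
After component 4: product = 0.6065
R_sys = 0.6065
Q = 1 - 0.6065 = 0.3935

0.3935


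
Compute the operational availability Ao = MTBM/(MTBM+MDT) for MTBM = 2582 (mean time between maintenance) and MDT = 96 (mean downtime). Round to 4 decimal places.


MTBM = 2582
MDT = 96
MTBM + MDT = 2678
Ao = 2582 / 2678
Ao = 0.9642

0.9642


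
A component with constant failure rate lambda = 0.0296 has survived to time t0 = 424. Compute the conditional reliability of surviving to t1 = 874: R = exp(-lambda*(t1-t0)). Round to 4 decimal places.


lambda = 0.0296
t0 = 424, t1 = 874
t1 - t0 = 450
lambda * (t1-t0) = 0.0296 * 450 = 13.32
R = exp(-13.32)
R = 0.0

0.0


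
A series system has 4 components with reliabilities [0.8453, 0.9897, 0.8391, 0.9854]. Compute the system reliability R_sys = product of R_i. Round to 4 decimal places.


Components: [0.8453, 0.9897, 0.8391, 0.9854]
After component 1 (R=0.8453): product = 0.8453
After component 2 (R=0.9897): product = 0.8366
After component 3 (R=0.8391): product = 0.702
After component 4 (R=0.9854): product = 0.6917
R_sys = 0.6917

0.6917


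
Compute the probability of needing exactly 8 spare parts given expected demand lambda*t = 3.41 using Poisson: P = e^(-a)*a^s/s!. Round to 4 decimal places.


a = 3.41, s = 8
e^(-a) = e^(-3.41) = 0.033
a^s = 3.41^8 = 18282.4768
s! = 40320
P = 0.033 * 18282.4768 / 40320
P = 0.015

0.015


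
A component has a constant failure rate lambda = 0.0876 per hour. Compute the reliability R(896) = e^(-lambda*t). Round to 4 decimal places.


lambda = 0.0876
t = 896
lambda * t = 78.4896
R(t) = e^(-78.4896)
R(t) = 0.0

0.0


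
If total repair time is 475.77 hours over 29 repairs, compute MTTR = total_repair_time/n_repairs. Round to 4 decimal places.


total_repair_time = 475.77
n_repairs = 29
MTTR = 475.77 / 29
MTTR = 16.4059

16.4059


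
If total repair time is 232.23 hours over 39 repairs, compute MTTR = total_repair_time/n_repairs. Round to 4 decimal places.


total_repair_time = 232.23
n_repairs = 39
MTTR = 232.23 / 39
MTTR = 5.9546

5.9546


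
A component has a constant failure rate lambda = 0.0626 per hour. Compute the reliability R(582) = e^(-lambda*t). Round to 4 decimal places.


lambda = 0.0626
t = 582
lambda * t = 36.4332
R(t) = e^(-36.4332)
R(t) = 0.0

0.0


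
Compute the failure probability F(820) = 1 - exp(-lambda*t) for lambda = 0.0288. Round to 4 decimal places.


lambda = 0.0288, t = 820
lambda * t = 23.616
exp(-23.616) = 0.0
F(t) = 1 - 0.0
F(t) = 1.0

1.0


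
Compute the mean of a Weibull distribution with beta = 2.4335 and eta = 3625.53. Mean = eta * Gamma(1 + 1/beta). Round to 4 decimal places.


beta = 2.4335, eta = 3625.53
1/beta = 0.4109
1 + 1/beta = 1.4109
Gamma(1.4109) = 0.8867
Mean = 3625.53 * 0.8867
Mean = 3214.8401

3214.8401


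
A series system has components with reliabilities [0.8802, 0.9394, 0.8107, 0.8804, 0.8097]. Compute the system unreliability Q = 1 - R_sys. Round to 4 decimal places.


Components: [0.8802, 0.9394, 0.8107, 0.8804, 0.8097]
After component 1: product = 0.8802
After component 2: product = 0.8269
After component 3: product = 0.6703
After component 4: product = 0.5902
After component 5: product = 0.4779
R_sys = 0.4779
Q = 1 - 0.4779 = 0.5221

0.5221


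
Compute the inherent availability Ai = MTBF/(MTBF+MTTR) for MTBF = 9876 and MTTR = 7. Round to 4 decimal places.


MTBF = 9876
MTTR = 7
MTBF + MTTR = 9883
Ai = 9876 / 9883
Ai = 0.9993

0.9993


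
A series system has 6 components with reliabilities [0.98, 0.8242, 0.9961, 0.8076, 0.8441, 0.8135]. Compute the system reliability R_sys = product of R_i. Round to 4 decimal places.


Components: [0.98, 0.8242, 0.9961, 0.8076, 0.8441, 0.8135]
After component 1 (R=0.98): product = 0.98
After component 2 (R=0.8242): product = 0.8077
After component 3 (R=0.9961): product = 0.8046
After component 4 (R=0.8076): product = 0.6498
After component 5 (R=0.8441): product = 0.5485
After component 6 (R=0.8135): product = 0.4462
R_sys = 0.4462

0.4462


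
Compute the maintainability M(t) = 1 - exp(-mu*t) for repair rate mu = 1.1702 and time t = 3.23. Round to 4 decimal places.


mu = 1.1702, t = 3.23
mu * t = 1.1702 * 3.23 = 3.7797
exp(-3.7797) = 0.0228
M(t) = 1 - 0.0228
M(t) = 0.9772

0.9772


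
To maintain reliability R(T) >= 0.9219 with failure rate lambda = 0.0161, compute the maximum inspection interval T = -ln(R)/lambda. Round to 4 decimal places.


R_target = 0.9219
lambda = 0.0161
-ln(0.9219) = 0.0813
T = 0.0813 / 0.0161
T = 5.0508

5.0508


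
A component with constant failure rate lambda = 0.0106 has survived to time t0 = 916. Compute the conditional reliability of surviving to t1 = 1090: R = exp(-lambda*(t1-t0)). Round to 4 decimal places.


lambda = 0.0106
t0 = 916, t1 = 1090
t1 - t0 = 174
lambda * (t1-t0) = 0.0106 * 174 = 1.8444
R = exp(-1.8444)
R = 0.1581

0.1581


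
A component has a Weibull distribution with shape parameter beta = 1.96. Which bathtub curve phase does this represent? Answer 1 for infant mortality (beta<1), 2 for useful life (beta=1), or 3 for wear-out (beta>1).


beta = 1.96
Compare beta to 1:
beta < 1 => infant mortality (phase 1)
beta = 1 => useful life (phase 2)
beta > 1 => wear-out (phase 3)
Since beta = 1.96, this is wear-out (increasing failure rate)
Phase = 3

3


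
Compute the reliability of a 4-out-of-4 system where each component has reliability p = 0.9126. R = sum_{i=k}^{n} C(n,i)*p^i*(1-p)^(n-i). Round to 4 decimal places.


k = 4, n = 4, p = 0.9126
i=4: C(4,4)=1 * 0.9126^4 * 0.0874^0 = 0.6936
R = sum of terms = 0.6936

0.6936


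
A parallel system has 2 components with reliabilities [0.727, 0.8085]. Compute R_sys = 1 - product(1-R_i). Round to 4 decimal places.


Components: [0.727, 0.8085]
(1 - 0.727) = 0.273, running product = 0.273
(1 - 0.8085) = 0.1915, running product = 0.0523
Product of (1-R_i) = 0.0523
R_sys = 1 - 0.0523 = 0.9477

0.9477


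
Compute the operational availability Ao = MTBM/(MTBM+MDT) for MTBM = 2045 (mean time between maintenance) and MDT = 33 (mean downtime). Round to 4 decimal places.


MTBM = 2045
MDT = 33
MTBM + MDT = 2078
Ao = 2045 / 2078
Ao = 0.9841

0.9841


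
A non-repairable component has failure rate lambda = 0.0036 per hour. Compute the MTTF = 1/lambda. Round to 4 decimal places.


lambda = 0.0036
MTTF = 1 / 0.0036
MTTF = 277.7778

277.7778


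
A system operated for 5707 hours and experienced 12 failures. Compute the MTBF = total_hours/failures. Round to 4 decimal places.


total_hours = 5707
failures = 12
MTBF = 5707 / 12
MTBF = 475.5833

475.5833


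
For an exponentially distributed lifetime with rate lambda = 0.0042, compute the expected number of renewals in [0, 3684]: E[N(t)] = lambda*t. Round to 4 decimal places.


lambda = 0.0042
t = 3684
E[N(t)] = lambda * t
E[N(t)] = 0.0042 * 3684
E[N(t)] = 15.4728

15.4728


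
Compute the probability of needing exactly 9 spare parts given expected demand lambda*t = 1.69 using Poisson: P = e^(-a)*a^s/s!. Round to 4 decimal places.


a = 1.69, s = 9
e^(-a) = e^(-1.69) = 0.1845
a^s = 1.69^9 = 112.4554
s! = 362880
P = 0.1845 * 112.4554 / 362880
P = 0.0001

0.0001


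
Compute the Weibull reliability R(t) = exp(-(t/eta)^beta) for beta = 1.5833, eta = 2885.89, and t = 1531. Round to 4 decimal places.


beta = 1.5833, eta = 2885.89, t = 1531
t/eta = 1531 / 2885.89 = 0.5305
(t/eta)^beta = 0.5305^1.5833 = 0.3665
R(t) = exp(-0.3665)
R(t) = 0.6931

0.6931


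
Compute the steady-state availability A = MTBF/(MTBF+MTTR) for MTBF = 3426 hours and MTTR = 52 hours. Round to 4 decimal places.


MTBF = 3426
MTTR = 52
MTBF + MTTR = 3478
A = 3426 / 3478
A = 0.985

0.985


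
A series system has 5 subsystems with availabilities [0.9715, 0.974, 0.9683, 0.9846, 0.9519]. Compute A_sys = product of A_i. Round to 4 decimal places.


Subsystems: [0.9715, 0.974, 0.9683, 0.9846, 0.9519]
After subsystem 1 (A=0.9715): product = 0.9715
After subsystem 2 (A=0.974): product = 0.9462
After subsystem 3 (A=0.9683): product = 0.9162
After subsystem 4 (A=0.9846): product = 0.9021
After subsystem 5 (A=0.9519): product = 0.8587
A_sys = 0.8587

0.8587


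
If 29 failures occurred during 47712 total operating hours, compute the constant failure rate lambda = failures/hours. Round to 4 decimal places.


failures = 29
total_hours = 47712
lambda = 29 / 47712
lambda = 0.0006

0.0006


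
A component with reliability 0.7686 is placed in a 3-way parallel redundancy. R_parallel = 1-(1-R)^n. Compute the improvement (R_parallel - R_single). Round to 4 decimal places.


R_single = 0.7686, n = 3
1 - R_single = 0.2314
(1 - R_single)^n = 0.2314^3 = 0.0124
R_parallel = 1 - 0.0124 = 0.9876
Improvement = 0.9876 - 0.7686
Improvement = 0.219

0.219


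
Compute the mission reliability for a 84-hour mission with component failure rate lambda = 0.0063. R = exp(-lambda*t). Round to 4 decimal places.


lambda = 0.0063
mission_time = 84
lambda * t = 0.0063 * 84 = 0.5292
R = exp(-0.5292)
R = 0.5891

0.5891


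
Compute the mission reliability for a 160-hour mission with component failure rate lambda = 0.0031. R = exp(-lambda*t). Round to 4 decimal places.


lambda = 0.0031
mission_time = 160
lambda * t = 0.0031 * 160 = 0.496
R = exp(-0.496)
R = 0.609

0.609


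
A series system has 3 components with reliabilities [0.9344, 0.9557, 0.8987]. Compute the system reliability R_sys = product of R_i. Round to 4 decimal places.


Components: [0.9344, 0.9557, 0.8987]
After component 1 (R=0.9344): product = 0.9344
After component 2 (R=0.9557): product = 0.893
After component 3 (R=0.8987): product = 0.8025
R_sys = 0.8025

0.8025


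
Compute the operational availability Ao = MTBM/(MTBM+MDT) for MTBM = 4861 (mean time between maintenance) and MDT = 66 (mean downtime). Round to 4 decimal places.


MTBM = 4861
MDT = 66
MTBM + MDT = 4927
Ao = 4861 / 4927
Ao = 0.9866

0.9866


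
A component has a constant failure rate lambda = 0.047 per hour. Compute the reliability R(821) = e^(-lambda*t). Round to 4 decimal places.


lambda = 0.047
t = 821
lambda * t = 38.587
R(t) = e^(-38.587)
R(t) = 0.0

0.0


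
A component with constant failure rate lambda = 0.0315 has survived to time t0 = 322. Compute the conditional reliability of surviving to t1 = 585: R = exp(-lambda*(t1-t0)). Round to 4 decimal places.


lambda = 0.0315
t0 = 322, t1 = 585
t1 - t0 = 263
lambda * (t1-t0) = 0.0315 * 263 = 8.2845
R = exp(-8.2845)
R = 0.0003

0.0003


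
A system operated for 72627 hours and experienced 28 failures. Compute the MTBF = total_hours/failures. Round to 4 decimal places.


total_hours = 72627
failures = 28
MTBF = 72627 / 28
MTBF = 2593.8214

2593.8214


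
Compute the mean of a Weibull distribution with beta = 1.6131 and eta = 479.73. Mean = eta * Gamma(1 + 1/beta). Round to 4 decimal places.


beta = 1.6131, eta = 479.73
1/beta = 0.6199
1 + 1/beta = 1.6199
Gamma(1.6199) = 0.8959
Mean = 479.73 * 0.8959
Mean = 429.7968

429.7968


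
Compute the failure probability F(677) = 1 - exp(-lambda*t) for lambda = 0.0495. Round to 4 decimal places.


lambda = 0.0495, t = 677
lambda * t = 33.5115
exp(-33.5115) = 0.0
F(t) = 1 - 0.0
F(t) = 1.0

1.0


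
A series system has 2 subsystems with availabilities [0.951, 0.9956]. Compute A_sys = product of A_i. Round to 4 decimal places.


Subsystems: [0.951, 0.9956]
After subsystem 1 (A=0.951): product = 0.951
After subsystem 2 (A=0.9956): product = 0.9468
A_sys = 0.9468

0.9468


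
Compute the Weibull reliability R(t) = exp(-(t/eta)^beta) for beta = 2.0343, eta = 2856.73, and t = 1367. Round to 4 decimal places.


beta = 2.0343, eta = 2856.73, t = 1367
t/eta = 1367 / 2856.73 = 0.4785
(t/eta)^beta = 0.4785^2.0343 = 0.2233
R(t) = exp(-0.2233)
R(t) = 0.7999

0.7999


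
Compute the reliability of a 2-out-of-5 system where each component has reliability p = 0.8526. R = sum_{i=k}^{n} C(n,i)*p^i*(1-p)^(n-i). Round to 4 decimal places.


k = 2, n = 5, p = 0.8526
i=2: C(5,2)=10 * 0.8526^2 * 0.1474^3 = 0.0233
i=3: C(5,3)=10 * 0.8526^3 * 0.1474^2 = 0.1347
i=4: C(5,4)=5 * 0.8526^4 * 0.1474^1 = 0.3894
i=5: C(5,5)=1 * 0.8526^5 * 0.1474^0 = 0.4505
R = sum of terms = 0.9979

0.9979


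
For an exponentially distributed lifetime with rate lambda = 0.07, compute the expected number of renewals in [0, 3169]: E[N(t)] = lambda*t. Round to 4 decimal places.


lambda = 0.07
t = 3169
E[N(t)] = lambda * t
E[N(t)] = 0.07 * 3169
E[N(t)] = 221.83

221.83


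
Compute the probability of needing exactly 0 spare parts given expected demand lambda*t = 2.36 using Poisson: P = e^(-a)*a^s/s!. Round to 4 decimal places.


a = 2.36, s = 0
e^(-a) = e^(-2.36) = 0.0944
a^s = 2.36^0 = 1.0
s! = 1
P = 0.0944 * 1.0 / 1
P = 0.0944

0.0944


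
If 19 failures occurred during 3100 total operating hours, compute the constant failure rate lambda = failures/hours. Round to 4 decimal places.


failures = 19
total_hours = 3100
lambda = 19 / 3100
lambda = 0.0061

0.0061
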